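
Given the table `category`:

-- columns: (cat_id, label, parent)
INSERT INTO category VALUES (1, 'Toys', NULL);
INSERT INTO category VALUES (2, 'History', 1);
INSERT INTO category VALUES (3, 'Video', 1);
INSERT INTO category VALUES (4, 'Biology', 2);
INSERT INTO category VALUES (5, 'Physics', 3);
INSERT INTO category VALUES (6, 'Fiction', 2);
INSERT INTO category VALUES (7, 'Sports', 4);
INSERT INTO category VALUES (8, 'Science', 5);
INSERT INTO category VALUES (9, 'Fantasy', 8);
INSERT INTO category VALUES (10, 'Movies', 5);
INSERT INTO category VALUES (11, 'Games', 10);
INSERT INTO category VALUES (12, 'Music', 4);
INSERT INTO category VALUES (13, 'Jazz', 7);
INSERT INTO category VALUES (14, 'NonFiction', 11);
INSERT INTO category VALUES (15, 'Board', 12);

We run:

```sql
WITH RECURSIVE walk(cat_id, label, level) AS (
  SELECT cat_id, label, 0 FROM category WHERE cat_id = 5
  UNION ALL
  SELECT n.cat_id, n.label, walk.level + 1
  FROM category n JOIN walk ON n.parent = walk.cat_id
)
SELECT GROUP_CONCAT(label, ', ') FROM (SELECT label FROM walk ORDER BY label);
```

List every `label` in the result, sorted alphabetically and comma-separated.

Base: cat_id=5 (Physics) at level 0.
Iteration 1: rows with parent in {5} -> Science (id 8, level 1), Movies (id 10, level 1).
Iteration 2: rows with parent in {8,10} -> Fantasy (id 9, level 2), Games (id 11, level 2).
Iteration 3: rows with parent in {9,11} -> NonFiction (id 14, level 3).
Iteration 4: no rows with parent in {14}; recursion stops.

Fantasy, Games, Movies, NonFiction, Physics, Science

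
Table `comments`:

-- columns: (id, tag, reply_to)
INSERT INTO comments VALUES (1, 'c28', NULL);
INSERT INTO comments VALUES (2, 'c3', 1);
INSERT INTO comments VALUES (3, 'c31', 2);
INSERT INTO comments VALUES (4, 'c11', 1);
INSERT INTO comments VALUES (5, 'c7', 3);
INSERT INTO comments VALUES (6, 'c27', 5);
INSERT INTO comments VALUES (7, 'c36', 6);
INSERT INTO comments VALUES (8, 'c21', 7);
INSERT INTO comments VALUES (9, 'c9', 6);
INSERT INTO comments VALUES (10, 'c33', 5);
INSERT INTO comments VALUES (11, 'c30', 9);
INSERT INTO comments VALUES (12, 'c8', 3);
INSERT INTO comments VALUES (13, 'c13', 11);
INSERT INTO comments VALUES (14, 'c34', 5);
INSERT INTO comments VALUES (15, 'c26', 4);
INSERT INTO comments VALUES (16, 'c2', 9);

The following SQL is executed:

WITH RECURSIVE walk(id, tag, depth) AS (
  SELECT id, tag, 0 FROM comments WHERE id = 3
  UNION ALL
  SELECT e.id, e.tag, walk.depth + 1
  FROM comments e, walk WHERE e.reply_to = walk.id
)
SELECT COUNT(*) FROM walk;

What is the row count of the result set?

Base: id=3 (c31) at depth 0.
Iteration 1: rows with reply_to in {3} -> c7 (id 5, depth 1), c8 (id 12, depth 1).
Iteration 2: rows with reply_to in {5,12} -> c27 (id 6, depth 2), c33 (id 10, depth 2), c34 (id 14, depth 2).
Iteration 3: rows with reply_to in {6,10,14} -> c36 (id 7, depth 3), c9 (id 9, depth 3).
Iteration 4: rows with reply_to in {7,9} -> c21 (id 8, depth 4), c30 (id 11, depth 4), c2 (id 16, depth 4).
Iteration 5: rows with reply_to in {8,11,16} -> c13 (id 13, depth 5).
Iteration 6: no rows with reply_to in {13}; recursion stops.
Total rows emitted: 12.

12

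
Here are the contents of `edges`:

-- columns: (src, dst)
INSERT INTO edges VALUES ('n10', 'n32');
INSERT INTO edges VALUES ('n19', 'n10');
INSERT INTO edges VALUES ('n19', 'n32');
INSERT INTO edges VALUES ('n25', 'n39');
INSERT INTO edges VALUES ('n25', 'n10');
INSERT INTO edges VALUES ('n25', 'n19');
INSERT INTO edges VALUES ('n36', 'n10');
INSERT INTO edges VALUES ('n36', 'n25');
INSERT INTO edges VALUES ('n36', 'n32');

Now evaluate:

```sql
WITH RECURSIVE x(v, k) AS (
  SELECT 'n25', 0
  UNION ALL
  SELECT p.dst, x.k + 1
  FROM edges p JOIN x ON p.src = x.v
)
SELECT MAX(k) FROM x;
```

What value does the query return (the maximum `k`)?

Base: (n25, k=0).
Iteration 1: edges from {n25} -> (n10, k=1), (n19, k=1), (n39, k=1).
Iteration 2: edges from {n10,n19,n39} -> (n10, k=2), (n32, k=2) x2. [UNION ALL keeps all 3 new rows, including repeats]
Iteration 3: edges from {n10,n32} -> (n32, k=3).
Iteration 4: no outgoing edges from {n32}; recursion stops.
k values: 0, 1, 1, 1, 2, 2, 2, 3; the maximum is 3.

3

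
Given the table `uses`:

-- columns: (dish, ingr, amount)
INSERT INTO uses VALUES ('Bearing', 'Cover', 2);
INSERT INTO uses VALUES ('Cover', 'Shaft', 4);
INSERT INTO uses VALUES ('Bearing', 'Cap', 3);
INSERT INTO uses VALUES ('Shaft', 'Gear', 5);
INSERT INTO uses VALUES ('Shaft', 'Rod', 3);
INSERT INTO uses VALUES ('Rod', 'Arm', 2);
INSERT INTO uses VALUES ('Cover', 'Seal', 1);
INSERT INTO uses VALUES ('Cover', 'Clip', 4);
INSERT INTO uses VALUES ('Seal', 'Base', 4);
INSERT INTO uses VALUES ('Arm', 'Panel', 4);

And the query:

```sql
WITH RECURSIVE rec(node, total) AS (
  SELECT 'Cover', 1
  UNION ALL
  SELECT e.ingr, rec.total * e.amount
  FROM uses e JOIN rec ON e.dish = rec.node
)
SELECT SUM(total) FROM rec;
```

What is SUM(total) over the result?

Base: (Cover, total=1).
Iteration 1: components of {Cover} -> Clip = 1*4 = 4, Seal = 1*1 = 1, Shaft = 1*4 = 4.
Iteration 2: components of {Clip,Seal,Shaft} -> Base = 1*4 = 4, Gear = 4*5 = 20, Rod = 4*3 = 12.
Iteration 3: components of {Base,Gear,Rod} -> Arm = 12*2 = 24.
Iteration 4: components of {Arm} -> Panel = 24*4 = 96.
Iteration 5: no further components; recursion stops.
SUM(total) = 1 + 4 + 1 + 4 + 20 + 12 + 4 + 24 + 96 = 166.

166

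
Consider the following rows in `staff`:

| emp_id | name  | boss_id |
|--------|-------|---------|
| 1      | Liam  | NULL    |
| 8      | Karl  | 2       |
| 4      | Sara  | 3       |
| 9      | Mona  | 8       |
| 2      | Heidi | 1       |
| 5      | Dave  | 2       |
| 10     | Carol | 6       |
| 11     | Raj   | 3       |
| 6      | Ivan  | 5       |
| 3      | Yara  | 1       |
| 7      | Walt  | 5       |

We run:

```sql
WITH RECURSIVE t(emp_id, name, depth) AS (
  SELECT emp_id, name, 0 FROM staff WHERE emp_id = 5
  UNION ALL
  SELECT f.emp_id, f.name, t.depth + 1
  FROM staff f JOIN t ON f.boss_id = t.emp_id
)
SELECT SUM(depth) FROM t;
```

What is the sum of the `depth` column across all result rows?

4

Base: emp_id=5 (Dave) at depth 0.
Iteration 1: rows with boss_id in {5} -> Ivan (id 6, depth 1), Walt (id 7, depth 1).
Iteration 2: rows with boss_id in {6,7} -> Carol (id 10, depth 2).
Iteration 3: no rows with boss_id in {10}; recursion stops.
SUM(depth) = 0 + 1 + 1 + 2 = 4.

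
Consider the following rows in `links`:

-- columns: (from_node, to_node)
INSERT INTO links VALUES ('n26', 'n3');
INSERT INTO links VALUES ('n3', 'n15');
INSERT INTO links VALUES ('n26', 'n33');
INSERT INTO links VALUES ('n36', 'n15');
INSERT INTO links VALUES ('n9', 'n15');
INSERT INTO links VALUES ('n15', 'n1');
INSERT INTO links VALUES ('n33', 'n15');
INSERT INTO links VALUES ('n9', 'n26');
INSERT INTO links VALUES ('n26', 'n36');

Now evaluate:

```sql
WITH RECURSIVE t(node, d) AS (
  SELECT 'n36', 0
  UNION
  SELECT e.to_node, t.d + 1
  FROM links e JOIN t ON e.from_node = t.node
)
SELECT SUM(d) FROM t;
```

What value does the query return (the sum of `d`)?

3

Base: (n36, d=0).
Iteration 1: edges from {n36} -> (n15, d=1).
Iteration 2: edges from {n15} -> (n1, d=2).
Iteration 3: no outgoing edges from {n1}; recursion stops.
SUM(d) = 0 + 1 + 2 = 3.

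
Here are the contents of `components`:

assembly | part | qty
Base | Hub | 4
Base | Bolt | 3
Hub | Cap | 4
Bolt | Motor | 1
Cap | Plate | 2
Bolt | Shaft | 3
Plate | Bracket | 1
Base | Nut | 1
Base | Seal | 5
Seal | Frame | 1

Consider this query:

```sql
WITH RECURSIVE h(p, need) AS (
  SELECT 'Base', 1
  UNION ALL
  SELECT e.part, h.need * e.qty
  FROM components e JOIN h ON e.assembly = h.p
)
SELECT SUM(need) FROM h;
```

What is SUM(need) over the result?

111

Base: (Base, need=1).
Iteration 1: components of {Base} -> Bolt = 1*3 = 3, Hub = 1*4 = 4, Nut = 1*1 = 1, Seal = 1*5 = 5.
Iteration 2: components of {Bolt,Hub,Nut,Seal} -> Cap = 4*4 = 16, Frame = 5*1 = 5, Motor = 3*1 = 3, Shaft = 3*3 = 9.
Iteration 3: components of {Cap,Frame,Motor,Shaft} -> Plate = 16*2 = 32.
Iteration 4: components of {Plate} -> Bracket = 32*1 = 32.
Iteration 5: no further components; recursion stops.
SUM(need) = 1 + 4 + 3 + 1 + 5 + 16 + 3 + 9 + 5 + 32 + 32 = 111.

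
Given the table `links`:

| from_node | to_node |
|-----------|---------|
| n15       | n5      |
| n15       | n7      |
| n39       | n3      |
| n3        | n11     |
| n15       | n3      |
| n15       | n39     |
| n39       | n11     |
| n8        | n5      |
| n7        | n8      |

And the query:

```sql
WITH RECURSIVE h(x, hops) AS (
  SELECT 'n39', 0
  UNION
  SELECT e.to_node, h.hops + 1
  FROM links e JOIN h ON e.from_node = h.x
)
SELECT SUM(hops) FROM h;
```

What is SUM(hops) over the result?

4

Base: (n39, hops=0).
Iteration 1: edges from {n39} -> (n11, hops=1), (n3, hops=1).
Iteration 2: edges from {n11,n3} -> (n11, hops=2).
Iteration 3: no outgoing edges from {n11}; recursion stops.
SUM(hops) = 0 + 1 + 1 + 2 = 4.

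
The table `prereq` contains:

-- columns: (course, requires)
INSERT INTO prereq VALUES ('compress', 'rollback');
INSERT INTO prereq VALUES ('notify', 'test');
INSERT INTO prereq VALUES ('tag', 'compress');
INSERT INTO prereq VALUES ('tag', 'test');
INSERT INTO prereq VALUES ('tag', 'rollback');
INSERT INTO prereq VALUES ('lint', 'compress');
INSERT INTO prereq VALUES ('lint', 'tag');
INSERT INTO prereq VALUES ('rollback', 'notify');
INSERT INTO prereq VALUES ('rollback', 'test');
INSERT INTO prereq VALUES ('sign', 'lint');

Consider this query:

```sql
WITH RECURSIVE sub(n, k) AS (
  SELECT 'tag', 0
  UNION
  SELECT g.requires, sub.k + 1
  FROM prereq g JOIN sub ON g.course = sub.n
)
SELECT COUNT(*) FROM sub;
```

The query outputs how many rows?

10

Base: (tag, k=0).
Iteration 1: edges from {tag} -> (compress, k=1), (rollback, k=1), (test, k=1).
Iteration 2: edges from {compress,rollback,test} -> (notify, k=2), (rollback, k=2), (test, k=2).
Iteration 3: edges from {notify,rollback,test} -> (notify, k=3), (test, k=3). [UNION drops 1 duplicate row(s)]
Iteration 4: edges from {notify,test} -> (test, k=4).
Iteration 5: no outgoing edges from {test}; recursion stops.
Total rows emitted: 10.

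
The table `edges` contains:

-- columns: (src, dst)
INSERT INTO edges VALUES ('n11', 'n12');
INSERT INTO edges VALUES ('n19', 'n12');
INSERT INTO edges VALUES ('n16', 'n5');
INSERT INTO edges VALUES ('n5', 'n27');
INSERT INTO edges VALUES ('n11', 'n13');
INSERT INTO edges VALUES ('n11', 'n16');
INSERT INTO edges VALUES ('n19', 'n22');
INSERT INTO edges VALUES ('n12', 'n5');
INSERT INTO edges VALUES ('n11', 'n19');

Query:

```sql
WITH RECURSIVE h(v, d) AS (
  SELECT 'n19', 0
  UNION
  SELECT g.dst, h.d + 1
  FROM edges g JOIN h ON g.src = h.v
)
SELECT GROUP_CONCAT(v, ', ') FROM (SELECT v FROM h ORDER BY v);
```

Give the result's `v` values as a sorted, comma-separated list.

Base: (n19, d=0).
Iteration 1: edges from {n19} -> (n12, d=1), (n22, d=1).
Iteration 2: edges from {n12,n22} -> (n5, d=2).
Iteration 3: edges from {n5} -> (n27, d=3).
Iteration 4: no outgoing edges from {n27}; recursion stops.

n12, n19, n22, n27, n5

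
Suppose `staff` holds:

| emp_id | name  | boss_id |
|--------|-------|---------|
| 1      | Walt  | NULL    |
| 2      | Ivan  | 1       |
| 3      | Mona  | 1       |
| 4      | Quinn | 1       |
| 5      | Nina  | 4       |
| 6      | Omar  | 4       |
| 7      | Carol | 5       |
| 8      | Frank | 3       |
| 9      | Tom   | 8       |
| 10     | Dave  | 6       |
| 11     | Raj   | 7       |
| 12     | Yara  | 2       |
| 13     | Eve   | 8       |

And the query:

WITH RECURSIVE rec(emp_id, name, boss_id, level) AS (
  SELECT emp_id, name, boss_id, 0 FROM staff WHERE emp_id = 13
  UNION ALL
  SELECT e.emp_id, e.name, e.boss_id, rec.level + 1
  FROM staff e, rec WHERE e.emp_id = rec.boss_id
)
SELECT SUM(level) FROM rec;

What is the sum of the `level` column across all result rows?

Base: emp_id=13 (Eve), boss_id=8, level 0.
Iteration 1: join on emp_id=8 -> Frank (id 8, boss_id=3, level 1).
Iteration 2: join on emp_id=3 -> Mona (id 3, boss_id=1, level 2).
Iteration 3: join on emp_id=1 -> Walt (id 1, boss_id=NULL, level 3).
Iteration 4: boss_id is NULL; no match; recursion stops.
SUM(level) = 0 + 1 + 2 + 3 = 6.

6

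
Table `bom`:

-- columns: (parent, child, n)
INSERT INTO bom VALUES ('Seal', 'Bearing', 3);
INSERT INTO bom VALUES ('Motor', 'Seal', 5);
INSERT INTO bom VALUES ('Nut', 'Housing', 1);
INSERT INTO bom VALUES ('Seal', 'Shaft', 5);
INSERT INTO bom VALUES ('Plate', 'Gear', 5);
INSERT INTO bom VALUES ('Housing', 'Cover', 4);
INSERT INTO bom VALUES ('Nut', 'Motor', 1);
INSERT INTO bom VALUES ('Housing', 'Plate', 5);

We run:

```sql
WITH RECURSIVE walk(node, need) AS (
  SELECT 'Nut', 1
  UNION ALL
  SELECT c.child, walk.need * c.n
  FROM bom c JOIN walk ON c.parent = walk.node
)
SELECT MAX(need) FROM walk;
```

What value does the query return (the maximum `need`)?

25

Base: (Nut, need=1).
Iteration 1: components of {Nut} -> Housing = 1*1 = 1, Motor = 1*1 = 1.
Iteration 2: components of {Housing,Motor} -> Cover = 1*4 = 4, Plate = 1*5 = 5, Seal = 1*5 = 5.
Iteration 3: components of {Cover,Plate,Seal} -> Bearing = 5*3 = 15, Gear = 5*5 = 25, Shaft = 5*5 = 25.
Iteration 4: no further components; recursion stops.
need values: 1, 1, 1, 5, 4, 5, 25, 15, 25; the maximum is 25.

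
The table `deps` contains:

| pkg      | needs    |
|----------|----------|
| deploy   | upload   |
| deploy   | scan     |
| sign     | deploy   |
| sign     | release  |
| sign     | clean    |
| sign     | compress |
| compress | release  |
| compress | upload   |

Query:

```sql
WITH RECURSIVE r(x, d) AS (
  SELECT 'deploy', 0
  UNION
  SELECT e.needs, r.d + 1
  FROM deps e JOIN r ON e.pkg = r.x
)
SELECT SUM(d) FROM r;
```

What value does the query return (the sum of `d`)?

2

Base: (deploy, d=0).
Iteration 1: edges from {deploy} -> (scan, d=1), (upload, d=1).
Iteration 2: no outgoing edges from {scan,upload}; recursion stops.
SUM(d) = 0 + 1 + 1 = 2.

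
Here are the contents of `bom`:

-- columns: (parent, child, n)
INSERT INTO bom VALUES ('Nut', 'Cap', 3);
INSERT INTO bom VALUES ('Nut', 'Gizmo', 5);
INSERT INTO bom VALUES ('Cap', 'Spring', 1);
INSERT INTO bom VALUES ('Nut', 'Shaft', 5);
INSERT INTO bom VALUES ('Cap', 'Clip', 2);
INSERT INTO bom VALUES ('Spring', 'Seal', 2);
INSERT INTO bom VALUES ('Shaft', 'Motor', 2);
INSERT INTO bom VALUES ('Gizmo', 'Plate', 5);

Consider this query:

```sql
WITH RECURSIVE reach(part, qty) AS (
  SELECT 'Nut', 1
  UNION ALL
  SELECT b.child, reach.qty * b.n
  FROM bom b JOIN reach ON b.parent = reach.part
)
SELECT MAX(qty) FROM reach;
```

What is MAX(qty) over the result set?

Base: (Nut, qty=1).
Iteration 1: components of {Nut} -> Cap = 1*3 = 3, Gizmo = 1*5 = 5, Shaft = 1*5 = 5.
Iteration 2: components of {Cap,Gizmo,Shaft} -> Clip = 3*2 = 6, Motor = 5*2 = 10, Plate = 5*5 = 25, Spring = 3*1 = 3.
Iteration 3: components of {Clip,Motor,Plate,Spring} -> Seal = 3*2 = 6.
Iteration 4: no further components; recursion stops.
qty values: 1, 3, 5, 5, 3, 6, 25, 10, 6; the maximum is 25.

25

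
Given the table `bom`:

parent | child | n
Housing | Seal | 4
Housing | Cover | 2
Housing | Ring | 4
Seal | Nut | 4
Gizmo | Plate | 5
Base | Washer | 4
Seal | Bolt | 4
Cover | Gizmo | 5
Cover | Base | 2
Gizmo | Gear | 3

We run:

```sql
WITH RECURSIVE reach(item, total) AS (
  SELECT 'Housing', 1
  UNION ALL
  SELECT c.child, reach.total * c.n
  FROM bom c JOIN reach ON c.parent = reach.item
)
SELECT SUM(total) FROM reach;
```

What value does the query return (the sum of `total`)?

153

Base: (Housing, total=1).
Iteration 1: components of {Housing} -> Cover = 1*2 = 2, Ring = 1*4 = 4, Seal = 1*4 = 4.
Iteration 2: components of {Cover,Ring,Seal} -> Base = 2*2 = 4, Bolt = 4*4 = 16, Gizmo = 2*5 = 10, Nut = 4*4 = 16.
Iteration 3: components of {Base,Bolt,Gizmo,Nut} -> Gear = 10*3 = 30, Plate = 10*5 = 50, Washer = 4*4 = 16.
Iteration 4: no further components; recursion stops.
SUM(total) = 1 + 4 + 2 + 4 + 16 + 16 + 4 + 10 + 16 + 50 + 30 = 153.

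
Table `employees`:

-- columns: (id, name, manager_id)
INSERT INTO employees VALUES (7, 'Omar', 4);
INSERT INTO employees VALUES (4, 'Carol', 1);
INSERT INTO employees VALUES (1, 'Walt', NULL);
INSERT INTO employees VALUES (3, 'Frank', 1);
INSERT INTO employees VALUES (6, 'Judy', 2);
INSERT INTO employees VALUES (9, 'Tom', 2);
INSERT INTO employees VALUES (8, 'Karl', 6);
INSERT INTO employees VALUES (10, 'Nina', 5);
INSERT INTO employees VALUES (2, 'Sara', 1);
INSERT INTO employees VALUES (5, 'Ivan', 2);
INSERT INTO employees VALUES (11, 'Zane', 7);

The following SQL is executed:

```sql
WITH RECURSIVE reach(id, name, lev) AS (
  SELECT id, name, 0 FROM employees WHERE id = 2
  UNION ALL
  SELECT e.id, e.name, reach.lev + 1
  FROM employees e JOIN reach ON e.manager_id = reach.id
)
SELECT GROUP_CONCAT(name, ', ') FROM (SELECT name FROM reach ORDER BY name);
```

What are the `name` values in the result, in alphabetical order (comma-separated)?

Base: id=2 (Sara) at lev 0.
Iteration 1: rows with manager_id in {2} -> Ivan (id 5, lev 1), Judy (id 6, lev 1), Tom (id 9, lev 1).
Iteration 2: rows with manager_id in {5,6,9} -> Karl (id 8, lev 2), Nina (id 10, lev 2).
Iteration 3: no rows with manager_id in {8,10}; recursion stops.

Ivan, Judy, Karl, Nina, Sara, Tom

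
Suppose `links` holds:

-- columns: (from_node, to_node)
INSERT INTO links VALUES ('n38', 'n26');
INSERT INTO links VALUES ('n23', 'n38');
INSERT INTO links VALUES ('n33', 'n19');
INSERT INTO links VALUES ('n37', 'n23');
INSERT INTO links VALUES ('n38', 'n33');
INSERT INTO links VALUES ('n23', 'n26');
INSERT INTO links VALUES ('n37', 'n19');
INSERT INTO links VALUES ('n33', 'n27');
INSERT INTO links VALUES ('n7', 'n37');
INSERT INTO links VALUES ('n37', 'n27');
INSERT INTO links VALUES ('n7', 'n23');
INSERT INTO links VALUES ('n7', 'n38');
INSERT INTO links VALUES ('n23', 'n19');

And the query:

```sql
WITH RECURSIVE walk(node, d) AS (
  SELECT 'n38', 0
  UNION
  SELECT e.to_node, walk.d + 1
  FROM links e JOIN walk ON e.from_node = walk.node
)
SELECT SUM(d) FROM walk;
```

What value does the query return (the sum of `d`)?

Base: (n38, d=0).
Iteration 1: edges from {n38} -> (n26, d=1), (n33, d=1).
Iteration 2: edges from {n26,n33} -> (n19, d=2), (n27, d=2).
Iteration 3: no outgoing edges from {n19,n27}; recursion stops.
SUM(d) = 0 + 1 + 1 + 2 + 2 = 6.

6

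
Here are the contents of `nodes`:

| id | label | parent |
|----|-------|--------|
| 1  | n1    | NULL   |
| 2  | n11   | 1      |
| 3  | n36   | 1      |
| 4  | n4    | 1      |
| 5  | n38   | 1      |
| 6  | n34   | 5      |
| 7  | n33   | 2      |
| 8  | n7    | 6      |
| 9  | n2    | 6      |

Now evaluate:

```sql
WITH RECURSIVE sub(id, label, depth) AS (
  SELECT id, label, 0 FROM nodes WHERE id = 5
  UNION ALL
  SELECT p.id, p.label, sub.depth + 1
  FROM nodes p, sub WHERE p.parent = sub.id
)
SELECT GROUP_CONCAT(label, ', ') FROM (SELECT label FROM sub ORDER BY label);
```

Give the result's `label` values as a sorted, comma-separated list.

Base: id=5 (n38) at depth 0.
Iteration 1: rows with parent in {5} -> n34 (id 6, depth 1).
Iteration 2: rows with parent in {6} -> n7 (id 8, depth 2), n2 (id 9, depth 2).
Iteration 3: no rows with parent in {8,9}; recursion stops.

n2, n34, n38, n7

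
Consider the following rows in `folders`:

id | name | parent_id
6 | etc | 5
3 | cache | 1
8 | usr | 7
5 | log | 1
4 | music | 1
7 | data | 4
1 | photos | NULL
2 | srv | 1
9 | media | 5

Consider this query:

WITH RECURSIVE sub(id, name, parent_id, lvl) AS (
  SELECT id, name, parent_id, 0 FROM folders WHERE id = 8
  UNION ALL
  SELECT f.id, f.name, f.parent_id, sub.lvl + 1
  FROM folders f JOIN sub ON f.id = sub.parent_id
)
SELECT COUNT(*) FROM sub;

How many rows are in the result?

4

Base: id=8 (usr), parent_id=7, lvl 0.
Iteration 1: join on id=7 -> data (id 7, parent_id=4, lvl 1).
Iteration 2: join on id=4 -> music (id 4, parent_id=1, lvl 2).
Iteration 3: join on id=1 -> photos (id 1, parent_id=NULL, lvl 3).
Iteration 4: parent_id is NULL; no match; recursion stops.
Total rows emitted: 4.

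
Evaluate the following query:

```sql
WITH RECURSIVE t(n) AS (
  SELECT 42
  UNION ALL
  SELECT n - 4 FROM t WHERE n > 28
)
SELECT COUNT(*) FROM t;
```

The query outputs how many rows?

5

Base: n=42.
Iteration 1: 42 > 28 holds -> n = 42 - 4 = 38.
Iteration 2: 38 > 28 holds -> n = 38 - 4 = 34.
Iteration 3: 34 > 28 holds -> n = 34 - 4 = 30.
Iteration 4: 30 > 28 holds -> n = 30 - 4 = 26.
Iteration 5: 26 > 28 fails; recursion stops.
Total rows emitted: 5.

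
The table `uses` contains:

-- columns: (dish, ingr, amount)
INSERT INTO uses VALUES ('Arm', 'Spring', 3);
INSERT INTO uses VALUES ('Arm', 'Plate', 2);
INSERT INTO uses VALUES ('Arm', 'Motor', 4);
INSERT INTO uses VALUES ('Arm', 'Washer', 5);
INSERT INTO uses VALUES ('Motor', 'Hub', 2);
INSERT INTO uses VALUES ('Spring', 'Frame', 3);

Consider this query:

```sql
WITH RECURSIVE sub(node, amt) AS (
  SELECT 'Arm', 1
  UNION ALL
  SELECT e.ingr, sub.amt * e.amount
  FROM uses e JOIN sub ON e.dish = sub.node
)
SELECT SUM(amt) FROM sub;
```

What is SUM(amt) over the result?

Base: (Arm, amt=1).
Iteration 1: components of {Arm} -> Motor = 1*4 = 4, Plate = 1*2 = 2, Spring = 1*3 = 3, Washer = 1*5 = 5.
Iteration 2: components of {Motor,Plate,Spring,Washer} -> Frame = 3*3 = 9, Hub = 4*2 = 8.
Iteration 3: no further components; recursion stops.
SUM(amt) = 1 + 3 + 2 + 4 + 5 + 9 + 8 = 32.

32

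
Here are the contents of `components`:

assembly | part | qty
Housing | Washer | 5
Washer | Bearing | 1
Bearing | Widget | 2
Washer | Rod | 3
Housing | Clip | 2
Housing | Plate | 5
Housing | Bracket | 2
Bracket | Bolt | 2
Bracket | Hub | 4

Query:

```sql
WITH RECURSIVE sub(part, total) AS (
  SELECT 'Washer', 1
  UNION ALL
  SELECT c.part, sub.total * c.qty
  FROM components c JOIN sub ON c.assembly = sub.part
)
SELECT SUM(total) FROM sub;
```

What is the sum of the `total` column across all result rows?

7

Base: (Washer, total=1).
Iteration 1: components of {Washer} -> Bearing = 1*1 = 1, Rod = 1*3 = 3.
Iteration 2: components of {Bearing,Rod} -> Widget = 1*2 = 2.
Iteration 3: no further components; recursion stops.
SUM(total) = 1 + 1 + 3 + 2 = 7.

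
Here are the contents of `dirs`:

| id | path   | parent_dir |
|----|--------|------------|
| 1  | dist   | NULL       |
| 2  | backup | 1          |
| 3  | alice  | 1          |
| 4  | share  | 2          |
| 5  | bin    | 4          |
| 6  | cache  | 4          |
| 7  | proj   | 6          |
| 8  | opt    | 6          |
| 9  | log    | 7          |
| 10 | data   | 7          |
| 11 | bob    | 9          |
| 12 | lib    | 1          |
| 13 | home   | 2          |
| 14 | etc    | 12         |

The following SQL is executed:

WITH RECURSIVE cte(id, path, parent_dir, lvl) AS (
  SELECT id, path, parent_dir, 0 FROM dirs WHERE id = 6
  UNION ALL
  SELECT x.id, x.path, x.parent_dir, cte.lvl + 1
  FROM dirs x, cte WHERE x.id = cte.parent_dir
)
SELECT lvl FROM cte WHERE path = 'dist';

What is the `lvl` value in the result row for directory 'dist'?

3

Base: id=6 (cache), parent_dir=4, lvl 0.
Iteration 1: join on id=4 -> share (id 4, parent_dir=2, lvl 1).
Iteration 2: join on id=2 -> backup (id 2, parent_dir=1, lvl 2).
Iteration 3: join on id=1 -> dist (id 1, parent_dir=NULL, lvl 3).
Iteration 4: parent_dir is NULL; no match; recursion stops.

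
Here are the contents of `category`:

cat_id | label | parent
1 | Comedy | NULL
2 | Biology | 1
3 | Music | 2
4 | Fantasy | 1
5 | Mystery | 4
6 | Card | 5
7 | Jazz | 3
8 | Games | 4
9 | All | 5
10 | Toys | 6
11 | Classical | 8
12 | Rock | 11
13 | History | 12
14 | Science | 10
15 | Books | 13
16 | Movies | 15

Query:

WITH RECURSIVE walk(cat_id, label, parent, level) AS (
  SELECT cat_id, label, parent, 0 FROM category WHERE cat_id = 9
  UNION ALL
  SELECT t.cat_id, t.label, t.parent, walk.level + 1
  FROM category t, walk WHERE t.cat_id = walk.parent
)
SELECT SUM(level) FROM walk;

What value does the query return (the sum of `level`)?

6

Base: cat_id=9 (All), parent=5, level 0.
Iteration 1: join on cat_id=5 -> Mystery (id 5, parent=4, level 1).
Iteration 2: join on cat_id=4 -> Fantasy (id 4, parent=1, level 2).
Iteration 3: join on cat_id=1 -> Comedy (id 1, parent=NULL, level 3).
Iteration 4: parent is NULL; no match; recursion stops.
SUM(level) = 0 + 1 + 2 + 3 = 6.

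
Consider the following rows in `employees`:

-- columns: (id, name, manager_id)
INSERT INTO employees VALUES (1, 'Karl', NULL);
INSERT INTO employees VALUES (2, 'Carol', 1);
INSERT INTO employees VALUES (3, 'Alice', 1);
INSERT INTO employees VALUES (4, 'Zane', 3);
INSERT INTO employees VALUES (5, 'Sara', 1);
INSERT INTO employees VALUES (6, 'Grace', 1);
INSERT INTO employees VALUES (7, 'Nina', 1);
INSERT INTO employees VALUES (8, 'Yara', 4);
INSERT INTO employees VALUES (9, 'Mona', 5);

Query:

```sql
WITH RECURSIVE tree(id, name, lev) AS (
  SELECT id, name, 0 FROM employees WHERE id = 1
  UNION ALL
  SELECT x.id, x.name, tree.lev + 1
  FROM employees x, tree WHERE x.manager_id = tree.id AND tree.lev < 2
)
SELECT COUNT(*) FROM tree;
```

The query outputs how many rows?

Base: id=1 (Karl) at lev 0.
Iteration 1: rows with manager_id in {1} -> Carol (id 2, lev 1), Alice (id 3, lev 1), Sara (id 5, lev 1), Grace (id 6, lev 1), Nina (id 7, lev 1).
Iteration 2: rows with manager_id in {2,3,5,6,7} -> Zane (id 4, lev 2), Mona (id 9, lev 2).
Iteration 3: lev < 2 fails for all current rows; recursion stops.
Total rows emitted: 8.

8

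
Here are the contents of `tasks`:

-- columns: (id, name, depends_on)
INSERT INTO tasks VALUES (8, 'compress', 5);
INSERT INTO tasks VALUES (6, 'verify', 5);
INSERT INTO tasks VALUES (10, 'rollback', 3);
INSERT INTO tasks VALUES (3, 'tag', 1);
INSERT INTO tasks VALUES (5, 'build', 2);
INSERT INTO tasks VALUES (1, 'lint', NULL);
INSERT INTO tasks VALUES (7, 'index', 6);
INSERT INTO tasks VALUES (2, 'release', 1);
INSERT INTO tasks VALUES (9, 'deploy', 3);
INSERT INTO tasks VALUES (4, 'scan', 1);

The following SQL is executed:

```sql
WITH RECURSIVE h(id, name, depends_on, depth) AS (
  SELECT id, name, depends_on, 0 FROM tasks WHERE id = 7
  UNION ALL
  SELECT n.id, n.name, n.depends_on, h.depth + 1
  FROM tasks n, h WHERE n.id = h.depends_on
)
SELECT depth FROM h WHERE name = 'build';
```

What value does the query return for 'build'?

2

Base: id=7 (index), depends_on=6, depth 0.
Iteration 1: join on id=6 -> verify (id 6, depends_on=5, depth 1).
Iteration 2: join on id=5 -> build (id 5, depends_on=2, depth 2).
Iteration 3: join on id=2 -> release (id 2, depends_on=1, depth 3).
Iteration 4: join on id=1 -> lint (id 1, depends_on=NULL, depth 4).
Iteration 5: depends_on is NULL; no match; recursion stops.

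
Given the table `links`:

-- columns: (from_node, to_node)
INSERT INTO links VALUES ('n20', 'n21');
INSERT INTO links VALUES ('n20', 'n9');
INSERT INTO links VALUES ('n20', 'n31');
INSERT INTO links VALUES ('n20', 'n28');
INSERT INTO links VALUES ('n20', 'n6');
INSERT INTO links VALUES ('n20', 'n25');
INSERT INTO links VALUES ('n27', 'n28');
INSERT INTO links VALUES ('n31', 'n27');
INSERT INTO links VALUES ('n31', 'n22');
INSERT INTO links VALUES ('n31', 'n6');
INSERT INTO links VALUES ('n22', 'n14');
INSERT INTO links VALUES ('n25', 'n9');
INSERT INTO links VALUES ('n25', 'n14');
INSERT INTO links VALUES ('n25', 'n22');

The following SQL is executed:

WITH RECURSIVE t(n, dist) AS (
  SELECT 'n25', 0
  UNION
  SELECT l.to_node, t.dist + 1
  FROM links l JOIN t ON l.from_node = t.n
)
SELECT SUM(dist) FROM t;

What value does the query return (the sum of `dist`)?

5

Base: (n25, dist=0).
Iteration 1: edges from {n25} -> (n14, dist=1), (n22, dist=1), (n9, dist=1).
Iteration 2: edges from {n14,n22,n9} -> (n14, dist=2).
Iteration 3: no outgoing edges from {n14}; recursion stops.
SUM(dist) = 0 + 1 + 1 + 1 + 2 = 5.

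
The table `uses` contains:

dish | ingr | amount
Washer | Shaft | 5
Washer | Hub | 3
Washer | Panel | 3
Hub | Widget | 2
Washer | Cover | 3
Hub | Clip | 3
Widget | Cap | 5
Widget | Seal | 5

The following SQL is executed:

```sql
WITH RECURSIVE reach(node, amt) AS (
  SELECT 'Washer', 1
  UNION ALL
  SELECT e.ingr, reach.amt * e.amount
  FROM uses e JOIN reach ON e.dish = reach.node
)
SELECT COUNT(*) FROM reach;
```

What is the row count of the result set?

9

Base: (Washer, amt=1).
Iteration 1: components of {Washer} -> Cover = 1*3 = 3, Hub = 1*3 = 3, Panel = 1*3 = 3, Shaft = 1*5 = 5.
Iteration 2: components of {Cover,Hub,Panel,Shaft} -> Clip = 3*3 = 9, Widget = 3*2 = 6.
Iteration 3: components of {Clip,Widget} -> Cap = 6*5 = 30, Seal = 6*5 = 30.
Iteration 4: no further components; recursion stops.
Total rows emitted: 9.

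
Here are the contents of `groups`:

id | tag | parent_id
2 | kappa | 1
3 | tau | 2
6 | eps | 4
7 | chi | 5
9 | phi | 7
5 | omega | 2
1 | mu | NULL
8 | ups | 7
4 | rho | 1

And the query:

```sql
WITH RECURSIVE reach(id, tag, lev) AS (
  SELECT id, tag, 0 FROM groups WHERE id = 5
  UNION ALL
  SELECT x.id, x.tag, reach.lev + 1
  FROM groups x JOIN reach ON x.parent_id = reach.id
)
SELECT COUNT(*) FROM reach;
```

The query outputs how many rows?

4

Base: id=5 (omega) at lev 0.
Iteration 1: rows with parent_id in {5} -> chi (id 7, lev 1).
Iteration 2: rows with parent_id in {7} -> ups (id 8, lev 2), phi (id 9, lev 2).
Iteration 3: no rows with parent_id in {8,9}; recursion stops.
Total rows emitted: 4.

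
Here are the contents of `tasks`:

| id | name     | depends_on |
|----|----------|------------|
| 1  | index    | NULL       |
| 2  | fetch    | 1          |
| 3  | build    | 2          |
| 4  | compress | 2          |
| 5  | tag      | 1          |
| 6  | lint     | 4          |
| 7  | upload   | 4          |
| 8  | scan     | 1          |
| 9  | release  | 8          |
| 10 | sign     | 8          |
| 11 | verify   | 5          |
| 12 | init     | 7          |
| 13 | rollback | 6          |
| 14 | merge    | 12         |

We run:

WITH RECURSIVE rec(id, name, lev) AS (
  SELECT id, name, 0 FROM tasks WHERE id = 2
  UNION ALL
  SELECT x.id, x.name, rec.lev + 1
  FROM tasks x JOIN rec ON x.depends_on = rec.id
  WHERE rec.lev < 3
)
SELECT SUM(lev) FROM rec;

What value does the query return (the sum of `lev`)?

12

Base: id=2 (fetch) at lev 0.
Iteration 1: rows with depends_on in {2} -> build (id 3, lev 1), compress (id 4, lev 1).
Iteration 2: rows with depends_on in {3,4} -> lint (id 6, lev 2), upload (id 7, lev 2).
Iteration 3: rows with depends_on in {6,7} -> init (id 12, lev 3), rollback (id 13, lev 3).
Iteration 4: lev < 3 fails for all current rows; recursion stops.
SUM(lev) = 0 + 1 + 1 + 2 + 2 + 3 + 3 = 12.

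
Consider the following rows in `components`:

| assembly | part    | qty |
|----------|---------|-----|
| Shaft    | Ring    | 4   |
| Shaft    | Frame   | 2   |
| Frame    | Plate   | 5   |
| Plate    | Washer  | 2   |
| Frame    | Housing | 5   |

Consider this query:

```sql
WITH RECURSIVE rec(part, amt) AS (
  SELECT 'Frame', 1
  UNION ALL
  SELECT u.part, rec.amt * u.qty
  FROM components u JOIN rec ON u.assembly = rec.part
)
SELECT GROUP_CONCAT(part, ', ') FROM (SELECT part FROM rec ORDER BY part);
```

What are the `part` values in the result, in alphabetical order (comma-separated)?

Base: (Frame, amt=1).
Iteration 1: components of {Frame} -> Housing = 1*5 = 5, Plate = 1*5 = 5.
Iteration 2: components of {Housing,Plate} -> Washer = 5*2 = 10.
Iteration 3: no further components; recursion stops.

Frame, Housing, Plate, Washer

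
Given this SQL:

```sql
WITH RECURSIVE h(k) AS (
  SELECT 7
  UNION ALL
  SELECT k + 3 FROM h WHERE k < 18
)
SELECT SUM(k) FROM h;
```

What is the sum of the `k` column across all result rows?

Base: k=7.
Iteration 1: 7 < 18 holds -> k = 7 + 3 = 10.
Iteration 2: 10 < 18 holds -> k = 10 + 3 = 13.
Iteration 3: 13 < 18 holds -> k = 13 + 3 = 16.
Iteration 4: 16 < 18 holds -> k = 16 + 3 = 19.
Iteration 5: 19 < 18 fails; recursion stops.
SUM(k) = 7 + 10 + 13 + 16 + 19 = 65.

65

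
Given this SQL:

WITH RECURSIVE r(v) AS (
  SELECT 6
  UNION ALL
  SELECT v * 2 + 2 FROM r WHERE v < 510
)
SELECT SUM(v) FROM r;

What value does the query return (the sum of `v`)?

Base: v=6.
Iteration 1: 6 < 510 holds -> v = 6 * 2 + 2 = 14.
Iteration 2: 14 < 510 holds -> v = 14 * 2 + 2 = 30.
Iteration 3: 30 < 510 holds -> v = 30 * 2 + 2 = 62.
Iteration 4: 62 < 510 holds -> v = 62 * 2 + 2 = 126.
Iteration 5: 126 < 510 holds -> v = 126 * 2 + 2 = 254.
Iteration 6: 254 < 510 holds -> v = 254 * 2 + 2 = 510.
Iteration 7: 510 < 510 fails; recursion stops.
SUM(v) = 6 + 14 + 30 + 62 + 126 + 254 + 510 = 1002.

1002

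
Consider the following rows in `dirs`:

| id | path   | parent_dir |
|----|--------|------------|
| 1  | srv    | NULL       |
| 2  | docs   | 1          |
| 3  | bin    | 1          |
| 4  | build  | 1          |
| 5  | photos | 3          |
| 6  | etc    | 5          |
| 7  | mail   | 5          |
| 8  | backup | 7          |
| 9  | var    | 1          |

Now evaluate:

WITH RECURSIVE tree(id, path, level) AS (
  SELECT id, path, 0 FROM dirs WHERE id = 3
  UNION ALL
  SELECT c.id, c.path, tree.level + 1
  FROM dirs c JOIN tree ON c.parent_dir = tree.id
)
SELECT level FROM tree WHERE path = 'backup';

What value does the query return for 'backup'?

3

Base: id=3 (bin) at level 0.
Iteration 1: rows with parent_dir in {3} -> photos (id 5, level 1).
Iteration 2: rows with parent_dir in {5} -> etc (id 6, level 2), mail (id 7, level 2).
Iteration 3: rows with parent_dir in {6,7} -> backup (id 8, level 3).
Iteration 4: no rows with parent_dir in {8}; recursion stops.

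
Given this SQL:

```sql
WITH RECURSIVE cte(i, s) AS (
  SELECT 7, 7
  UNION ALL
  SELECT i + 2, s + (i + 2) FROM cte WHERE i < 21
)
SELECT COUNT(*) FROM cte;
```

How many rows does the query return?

Base: i=7, s=7.
Iteration 1: 7 < 21 holds -> i = 7 + 2 = 9, s = 7 + 9 = 16.
Iteration 2: 9 < 21 holds -> i = 9 + 2 = 11, s = 16 + 11 = 27.
Iteration 3: 11 < 21 holds -> i = 11 + 2 = 13, s = 27 + 13 = 40.
Iteration 4: 13 < 21 holds -> i = 13 + 2 = 15, s = 40 + 15 = 55.
Iteration 5: 15 < 21 holds -> i = 15 + 2 = 17, s = 55 + 17 = 72.
Iteration 6: 17 < 21 holds -> i = 17 + 2 = 19, s = 72 + 19 = 91.
Iteration 7: 19 < 21 holds -> i = 19 + 2 = 21, s = 91 + 21 = 112.
Iteration 8: 21 < 21 fails; recursion stops.
Total rows emitted: 8.

8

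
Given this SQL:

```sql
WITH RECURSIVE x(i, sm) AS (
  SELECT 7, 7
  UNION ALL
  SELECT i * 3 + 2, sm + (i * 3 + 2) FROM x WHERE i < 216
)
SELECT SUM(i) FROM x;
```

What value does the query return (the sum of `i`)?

Base: i=7, sm=7.
Iteration 1: 7 < 216 holds -> i = 7 * 3 + 2 = 23, sm = 7 + 23 = 30.
Iteration 2: 23 < 216 holds -> i = 23 * 3 + 2 = 71, sm = 30 + 71 = 101.
Iteration 3: 71 < 216 holds -> i = 71 * 3 + 2 = 215, sm = 101 + 215 = 316.
Iteration 4: 215 < 216 holds -> i = 215 * 3 + 2 = 647, sm = 316 + 647 = 963.
Iteration 5: 647 < 216 fails; recursion stops.
SUM(i) = 7 + 23 + 71 + 215 + 647 = 963.

963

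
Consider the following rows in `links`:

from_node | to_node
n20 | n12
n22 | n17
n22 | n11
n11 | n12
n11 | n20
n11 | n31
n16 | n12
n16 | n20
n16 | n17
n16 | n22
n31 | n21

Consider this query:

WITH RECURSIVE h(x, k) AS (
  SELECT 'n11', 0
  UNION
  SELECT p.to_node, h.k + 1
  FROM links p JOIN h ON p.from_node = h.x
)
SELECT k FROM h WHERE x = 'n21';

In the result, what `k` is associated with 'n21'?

2

Base: (n11, k=0).
Iteration 1: edges from {n11} -> (n12, k=1), (n20, k=1), (n31, k=1).
Iteration 2: edges from {n12,n20,n31} -> (n12, k=2), (n21, k=2).
Iteration 3: no outgoing edges from {n12,n21}; recursion stops.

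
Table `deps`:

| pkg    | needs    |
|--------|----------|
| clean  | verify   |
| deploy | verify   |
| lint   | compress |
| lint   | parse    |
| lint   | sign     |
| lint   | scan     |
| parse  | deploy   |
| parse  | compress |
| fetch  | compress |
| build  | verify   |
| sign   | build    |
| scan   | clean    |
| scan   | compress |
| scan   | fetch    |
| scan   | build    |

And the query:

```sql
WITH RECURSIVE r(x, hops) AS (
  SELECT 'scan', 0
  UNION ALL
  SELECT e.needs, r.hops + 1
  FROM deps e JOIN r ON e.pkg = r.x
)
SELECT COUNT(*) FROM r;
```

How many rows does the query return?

8

Base: (scan, hops=0).
Iteration 1: edges from {scan} -> (build, hops=1), (clean, hops=1), (compress, hops=1), (fetch, hops=1).
Iteration 2: edges from {build,clean,compress,fetch} -> (compress, hops=2), (verify, hops=2) x2. [UNION ALL keeps all 3 new rows, including repeats]
Iteration 3: no outgoing edges from {compress,verify}; recursion stops.
Total rows emitted: 8.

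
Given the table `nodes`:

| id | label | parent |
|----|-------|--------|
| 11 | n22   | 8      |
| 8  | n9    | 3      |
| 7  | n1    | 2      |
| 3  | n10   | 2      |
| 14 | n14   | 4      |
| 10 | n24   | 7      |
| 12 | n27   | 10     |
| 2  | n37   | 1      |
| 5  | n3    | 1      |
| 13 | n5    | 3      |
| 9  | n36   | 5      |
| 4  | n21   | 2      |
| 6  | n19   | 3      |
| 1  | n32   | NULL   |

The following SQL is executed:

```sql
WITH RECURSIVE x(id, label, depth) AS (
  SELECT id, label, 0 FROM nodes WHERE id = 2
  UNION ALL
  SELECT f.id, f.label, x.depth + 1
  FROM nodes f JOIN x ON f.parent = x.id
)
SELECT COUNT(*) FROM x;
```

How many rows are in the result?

Base: id=2 (n37) at depth 0.
Iteration 1: rows with parent in {2} -> n10 (id 3, depth 1), n21 (id 4, depth 1), n1 (id 7, depth 1).
Iteration 2: rows with parent in {3,4,7} -> n19 (id 6, depth 2), n9 (id 8, depth 2), n24 (id 10, depth 2), n5 (id 13, depth 2), n14 (id 14, depth 2).
Iteration 3: rows with parent in {6,8,10,13,14} -> n22 (id 11, depth 3), n27 (id 12, depth 3).
Iteration 4: no rows with parent in {11,12}; recursion stops.
Total rows emitted: 11.

11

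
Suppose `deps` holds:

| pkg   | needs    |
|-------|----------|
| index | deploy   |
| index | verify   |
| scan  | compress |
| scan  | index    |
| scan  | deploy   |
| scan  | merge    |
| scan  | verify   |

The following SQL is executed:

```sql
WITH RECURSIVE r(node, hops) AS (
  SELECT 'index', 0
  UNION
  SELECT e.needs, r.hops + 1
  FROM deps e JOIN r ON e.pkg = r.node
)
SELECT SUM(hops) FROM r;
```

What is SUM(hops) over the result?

Base: (index, hops=0).
Iteration 1: edges from {index} -> (deploy, hops=1), (verify, hops=1).
Iteration 2: no outgoing edges from {deploy,verify}; recursion stops.
SUM(hops) = 0 + 1 + 1 = 2.

2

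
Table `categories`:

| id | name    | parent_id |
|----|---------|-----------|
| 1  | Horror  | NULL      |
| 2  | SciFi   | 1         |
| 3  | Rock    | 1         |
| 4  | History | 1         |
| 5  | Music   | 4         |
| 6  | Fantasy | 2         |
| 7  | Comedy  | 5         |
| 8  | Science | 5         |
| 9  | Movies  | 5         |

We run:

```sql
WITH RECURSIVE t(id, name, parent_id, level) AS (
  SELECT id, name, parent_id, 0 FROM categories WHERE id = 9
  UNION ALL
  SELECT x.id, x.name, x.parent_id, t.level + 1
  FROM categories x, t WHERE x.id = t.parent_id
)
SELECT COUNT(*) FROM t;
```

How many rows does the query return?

4

Base: id=9 (Movies), parent_id=5, level 0.
Iteration 1: join on id=5 -> Music (id 5, parent_id=4, level 1).
Iteration 2: join on id=4 -> History (id 4, parent_id=1, level 2).
Iteration 3: join on id=1 -> Horror (id 1, parent_id=NULL, level 3).
Iteration 4: parent_id is NULL; no match; recursion stops.
Total rows emitted: 4.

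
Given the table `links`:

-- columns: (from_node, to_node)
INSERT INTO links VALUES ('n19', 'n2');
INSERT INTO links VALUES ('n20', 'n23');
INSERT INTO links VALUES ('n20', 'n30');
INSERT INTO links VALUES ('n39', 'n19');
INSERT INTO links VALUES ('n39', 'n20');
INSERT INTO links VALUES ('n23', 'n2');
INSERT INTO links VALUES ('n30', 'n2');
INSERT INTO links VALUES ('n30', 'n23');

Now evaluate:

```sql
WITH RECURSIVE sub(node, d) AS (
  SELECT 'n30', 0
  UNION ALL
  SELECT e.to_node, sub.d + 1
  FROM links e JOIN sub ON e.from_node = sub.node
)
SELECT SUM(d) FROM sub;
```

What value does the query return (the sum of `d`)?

4

Base: (n30, d=0).
Iteration 1: edges from {n30} -> (n2, d=1), (n23, d=1).
Iteration 2: edges from {n2,n23} -> (n2, d=2).
Iteration 3: no outgoing edges from {n2}; recursion stops.
SUM(d) = 0 + 1 + 1 + 2 = 4.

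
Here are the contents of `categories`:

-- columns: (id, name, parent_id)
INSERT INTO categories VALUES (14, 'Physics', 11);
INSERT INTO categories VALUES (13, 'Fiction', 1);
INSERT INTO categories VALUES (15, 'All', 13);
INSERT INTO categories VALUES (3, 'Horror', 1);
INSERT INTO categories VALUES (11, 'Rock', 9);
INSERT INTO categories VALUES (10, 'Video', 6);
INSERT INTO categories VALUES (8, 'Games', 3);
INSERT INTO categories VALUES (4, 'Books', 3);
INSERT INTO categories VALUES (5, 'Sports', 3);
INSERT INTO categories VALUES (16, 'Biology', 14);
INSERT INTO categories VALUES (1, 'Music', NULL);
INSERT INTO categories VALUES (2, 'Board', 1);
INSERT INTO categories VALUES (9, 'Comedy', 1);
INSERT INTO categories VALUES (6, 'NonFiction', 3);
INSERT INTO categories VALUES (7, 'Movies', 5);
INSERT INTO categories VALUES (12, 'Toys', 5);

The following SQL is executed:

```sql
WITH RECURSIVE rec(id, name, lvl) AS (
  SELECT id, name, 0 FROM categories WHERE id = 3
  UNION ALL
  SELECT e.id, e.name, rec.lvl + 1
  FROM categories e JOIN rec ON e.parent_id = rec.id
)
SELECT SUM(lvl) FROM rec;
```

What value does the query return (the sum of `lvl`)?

10

Base: id=3 (Horror) at lvl 0.
Iteration 1: rows with parent_id in {3} -> Books (id 4, lvl 1), Sports (id 5, lvl 1), NonFiction (id 6, lvl 1), Games (id 8, lvl 1).
Iteration 2: rows with parent_id in {4,5,6,8} -> Movies (id 7, lvl 2), Video (id 10, lvl 2), Toys (id 12, lvl 2).
Iteration 3: no rows with parent_id in {7,10,12}; recursion stops.
SUM(lvl) = 0 + 1 + 1 + 1 + 1 + 2 + 2 + 2 = 10.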